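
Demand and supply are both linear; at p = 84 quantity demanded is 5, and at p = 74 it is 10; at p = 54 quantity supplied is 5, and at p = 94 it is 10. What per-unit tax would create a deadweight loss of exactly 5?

Demand slope = (74 − 84)/(10 − 5) = −2, so p = 94 − 2q.
Supply slope = (94 − 54)/(10 − 5) = 8, so p = 14 + 8q.
Competitive equilibrium: 94 − 2q = 14 + 8q → q* = 8, p* = 78.
A tax t gives Δq = t/10 and wedge t, so DWL = t²/20.
t²/20 = 5 → t² = 100 → t = 10.

10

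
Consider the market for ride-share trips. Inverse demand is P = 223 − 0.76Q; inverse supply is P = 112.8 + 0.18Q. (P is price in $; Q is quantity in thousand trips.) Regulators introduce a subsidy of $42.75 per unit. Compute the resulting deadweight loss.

$972.11 thousand

Competitive equilibrium: 223 − 0.76Q = 112.8 + 0.18Q → Q* = 117.234, P* = 133.9021.
The subsidy lowers effective supply by 42.75: P = 70.05 + 0.18Q.
New quantity: 223 − 0.76Q = 70.05 + 0.18Q → Q' = 162.7128.
Overproduction ΔQ = 162.7128 − 117.234 = 45.4788; wedge = subsidy = 42.75.
Welfare loss = ½ × 45.4788 × 42.75 = $972.11 thousand.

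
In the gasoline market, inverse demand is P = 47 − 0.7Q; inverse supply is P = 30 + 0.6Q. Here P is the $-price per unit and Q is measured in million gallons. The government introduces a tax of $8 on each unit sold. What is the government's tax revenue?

Competitive equilibrium: 47 − 0.7Q = 30 + 0.6Q → Q* = 13.0769, P* = 37.8462.
With the tax, the buyer price exceeds the seller price by 8: (47 − 0.7Q) − (30 + 0.6Q) = 8 → Q' = 6.9231.
Tax revenue = 8 × 6.9231 = $55.38 million.

$55.38 million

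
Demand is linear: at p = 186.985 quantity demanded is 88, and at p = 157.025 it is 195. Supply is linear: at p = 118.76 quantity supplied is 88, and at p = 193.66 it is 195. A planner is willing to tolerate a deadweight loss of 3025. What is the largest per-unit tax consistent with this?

77

Demand slope = (157.025 − 186.985)/(195 − 88) = −0.28, so p = 211.625 − 0.28q.
Supply slope = (193.66 − 118.76)/(195 − 88) = 0.7, so p = 57.16 + 0.7q.
Competitive equilibrium: 211.625 − 0.28q = 57.16 + 0.7q → q* = 157.6173, p* = 167.4921.
A tax t gives Δq = t/0.98 and wedge t, so DWL = t²/1.96.
t²/1.96 = 3025 → t² = 5929 → t = 77.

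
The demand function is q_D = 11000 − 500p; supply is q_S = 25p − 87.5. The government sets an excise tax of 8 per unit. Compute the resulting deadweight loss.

761.90

In inverse form: demand p = 22 − 0.002q, supply p = 3.5 + 0.04q.
Competitive equilibrium: 22 − 0.002q = 3.5 + 0.04q → q* = 440.4762, p* = 21.119.
With the tax, the buyer price exceeds the seller price by 8: (22 − 0.002q) − (3.5 + 0.04q) = 8 → q' = 250.
Δq = 440.4762 − 250 = 190.4762; the wedge equals the tax, 8.
Deadweight loss = ½ × 190.4762 × 8 = 761.90.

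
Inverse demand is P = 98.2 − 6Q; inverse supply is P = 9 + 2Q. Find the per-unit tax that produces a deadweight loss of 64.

32

Competitive equilibrium: 98.2 − 6Q = 9 + 2Q → Q* = 11.15, P* = 31.3.
A tax t gives ΔQ = t/8 and wedge t, so DWL = t²/16.
t²/16 = 64 → t² = 1024 → t = 32.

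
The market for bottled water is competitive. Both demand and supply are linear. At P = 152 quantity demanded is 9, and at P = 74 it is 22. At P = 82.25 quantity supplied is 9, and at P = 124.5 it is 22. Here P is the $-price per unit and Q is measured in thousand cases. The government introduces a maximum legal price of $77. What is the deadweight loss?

Demand slope = (74 − 152)/(22 − 9) = −6, so P = 206 − 6Q.
Supply slope = (124.5 − 82.25)/(22 − 9) = 3.25, so P = 53 + 3.25Q.
Competitive equilibrium: 206 − 6Q = 53 + 3.25Q → Q* = 16.5405, P* = 106.7568.
At the ceiling P = 77, quantity supplied = (77 − 53)/3.25 = 7.3846.
Willingness to pay at Q' = 7.3846: 206 − 6·7.3846 = 161.6924.
ΔQ = 16.5405 − 7.3846 = 9.1559; wedge = 161.6924 − 77 = 84.6924.
Deadweight loss = ½ × 9.1559 × 84.6924 = $387.72 thousand.

$387.72 thousand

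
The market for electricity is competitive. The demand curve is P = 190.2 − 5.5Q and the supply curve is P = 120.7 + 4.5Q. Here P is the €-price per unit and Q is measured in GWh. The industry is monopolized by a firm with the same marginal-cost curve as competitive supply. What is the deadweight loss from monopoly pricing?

€30.41

Competitive equilibrium: 190.2 − 5.5Q = 120.7 + 4.5Q → Q* = 6.95, P* = 151.975.
Marginal revenue: MR = 190.2 − 11Q. Set MR = MC: 190.2 − 11Q = 120.7 + 4.5Q → Q_m = 4.4839.
Price P_m = 190.2 − 5.5·4.4839 = 165.5386; MC(Q_m) = 120.7 + 4.5·4.4839 = 140.8776.
Competitive Q* = 6.95, so ΔQ = 2.4661; wedge = 165.5386 − 140.8776 = 24.661.
DWL = ½ × 2.4661 × 24.661 = €30.41.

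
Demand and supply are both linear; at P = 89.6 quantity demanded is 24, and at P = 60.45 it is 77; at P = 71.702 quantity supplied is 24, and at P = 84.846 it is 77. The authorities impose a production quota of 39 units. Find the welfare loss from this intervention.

Demand slope = (60.45 − 89.6)/(77 − 24) = −0.55, so P = 102.8 − 0.55Q.
Supply slope = (84.846 − 71.702)/(77 − 24) = 0.248, so P = 65.75 + 0.248Q.
Competitive equilibrium: 102.8 − 0.55Q = 65.75 + 0.248Q → Q* = 46.4286, P* = 77.2643.
At Q = 39: demand price = 102.8 − 0.55·39 = 81.35; supply price = 65.75 + 0.248·39 = 75.422.
ΔQ = 46.4286 − 39 = 7.4286; wedge = 81.35 − 75.422 = 5.928.
Deadweight loss = ½ × 7.4286 × 5.928 = 22.02.

22.02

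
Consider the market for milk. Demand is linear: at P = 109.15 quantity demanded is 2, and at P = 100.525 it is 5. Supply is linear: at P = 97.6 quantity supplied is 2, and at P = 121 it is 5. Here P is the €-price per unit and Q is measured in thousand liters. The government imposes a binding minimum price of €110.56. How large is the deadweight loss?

Demand slope = (100.525 − 109.15)/(5 − 2) = −2.875, so P = 114.9 − 2.875Q.
Supply slope = (121 − 97.6)/(5 − 2) = 7.8, so P = 82 + 7.8Q.
Competitive equilibrium: 114.9 − 2.875Q = 82 + 7.8Q → Q* = 3.082, P* = 106.0393.
At the floor P = 110.56, quantity demanded = (114.9 − 110.56)/2.875 = 1.5096.
Sellers' marginal cost at Q' = 1.5096: 82 + 7.8·1.5096 = 93.7749.
ΔQ = 3.082 − 1.5096 = 1.5724; wedge = 110.56 − 93.7749 = 16.7851.
DWL = ½ × 1.5724 × 16.7851 = €13.20 thousand.

€13.20 thousand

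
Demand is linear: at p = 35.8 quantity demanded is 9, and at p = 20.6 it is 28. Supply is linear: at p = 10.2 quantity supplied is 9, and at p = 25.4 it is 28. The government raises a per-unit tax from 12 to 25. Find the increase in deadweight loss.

150.31

Demand slope = (20.6 − 35.8)/(28 − 9) = −0.8, so p = 43 − 0.8q.
Supply slope = (25.4 − 10.2)/(28 − 9) = 0.8, so p = 3 + 0.8q.
Competitive equilibrium: 43 − 0.8q = 3 + 0.8q → q* = 25, p* = 23.
For a per-unit tax t: Δq = t/1.6, so DWL = ½·t·(t/1.6) = t²/3.2.
At t = 12: DWL = 45. At t = 25: DWL = 195.313.
Increase = 195.313 − 45 = 150.31.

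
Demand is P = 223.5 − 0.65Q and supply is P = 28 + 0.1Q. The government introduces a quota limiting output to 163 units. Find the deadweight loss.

Competitive equilibrium: 223.5 − 0.65Q = 28 + 0.1Q → Q* = 260.6667, P* = 54.0667.
At Q = 163: demand price = 223.5 − 0.65·163 = 117.55; supply price = 28 + 0.1·163 = 44.3.
ΔQ = 260.6667 − 163 = 97.6667; wedge = 117.55 − 44.3 = 73.25.
Deadweight loss = ½ × 97.6667 × 73.25 = 3577.04.

3577.04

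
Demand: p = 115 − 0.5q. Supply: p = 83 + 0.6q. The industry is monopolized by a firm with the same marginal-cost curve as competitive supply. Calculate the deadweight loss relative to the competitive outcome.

Competitive equilibrium: 115 − 0.5q = 83 + 0.6q → q* = 29.0909, p* = 100.4545.
Marginal revenue: MR = 115 − q. Set MR = MC: 115 − q = 83 + 0.6q → q_m = 20.
Price p_m = 115 − 0.5·20 = 105; MC(q_m) = 83 + 0.6·20 = 95.
Competitive q* = 29.0909, so Δq = 9.0909; wedge = 105 − 95 = 10.
DWL = ½ × 9.0909 × 10 = 45.45.

45.45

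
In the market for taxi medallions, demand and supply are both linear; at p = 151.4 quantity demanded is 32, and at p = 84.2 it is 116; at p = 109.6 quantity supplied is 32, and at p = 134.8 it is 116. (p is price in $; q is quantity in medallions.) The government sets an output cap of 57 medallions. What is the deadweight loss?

$92.95

Demand slope = (84.2 − 151.4)/(116 − 32) = −0.8, so p = 177 − 0.8q.
Supply slope = (134.8 − 109.6)/(116 − 32) = 0.3, so p = 100 + 0.3q.
Competitive equilibrium: 177 − 0.8q = 100 + 0.3q → q* = 70, p* = 121.
At q = 57: demand price = 177 − 0.8·57 = 131.4; supply price = 100 + 0.3·57 = 117.1.
Δq = 70 − 57 = 13; wedge = 131.4 − 117.1 = 14.3.
Deadweight loss = ½ × 13 × 14.3 = $92.95.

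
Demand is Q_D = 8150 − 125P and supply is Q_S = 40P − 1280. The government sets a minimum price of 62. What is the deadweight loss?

In inverse form: demand P = 65.2 − 0.008Q, supply P = 32 + 0.025Q.
Competitive equilibrium: 65.2 − 0.008Q = 32 + 0.025Q → Q* = 1006.0606, P* = 57.1515.
At the floor P = 62, quantity demanded = (65.2 − 62)/0.008 = 400.
Sellers' marginal cost at Q' = 400: 32 + 0.025·400 = 42.
ΔQ = 1006.0606 − 400 = 606.0606; wedge = 62 − 42 = 20.
The triangle = ½ × 606.0606 × 20 = 6060.61.

6060.61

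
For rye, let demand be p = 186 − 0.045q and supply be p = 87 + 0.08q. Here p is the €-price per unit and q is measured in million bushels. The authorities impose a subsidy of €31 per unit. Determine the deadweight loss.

€3844 million

Competitive equilibrium: 186 − 0.045q = 87 + 0.08q → q* = 792, p* = 150.36.
The subsidy lowers effective supply by 31: p = 56 + 0.08q.
New quantity: 186 − 0.045q = 56 + 0.08q → q' = 1040.
Overproduction Δq = 1040 − 792 = 248; wedge = subsidy = 31.
The triangle = ½ × 248 × 31 = €3844 million.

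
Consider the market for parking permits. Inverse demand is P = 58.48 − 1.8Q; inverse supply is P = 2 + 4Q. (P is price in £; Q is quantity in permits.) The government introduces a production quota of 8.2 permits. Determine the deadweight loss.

Competitive equilibrium: 58.48 − 1.8Q = 2 + 4Q → Q* = 9.7379, P* = 40.9517.
At Q = 8.2: demand price = 58.48 − 1.8·8.2 = 43.72; supply price = 2 + 4·8.2 = 34.8.
ΔQ = 9.7379 − 8.2 = 1.5379; wedge = 43.72 − 34.8 = 8.92.
The triangle = ½ × 1.5379 × 8.92 = £6.86.

£6.86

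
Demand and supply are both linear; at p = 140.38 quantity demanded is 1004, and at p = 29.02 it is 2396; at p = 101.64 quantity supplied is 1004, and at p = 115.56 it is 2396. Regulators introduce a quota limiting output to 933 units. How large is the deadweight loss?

11315.09

Demand slope = (29.02 − 140.38)/(2396 − 1004) = −0.08, so p = 220.7 − 0.08q.
Supply slope = (115.56 − 101.64)/(2396 − 1004) = 0.01, so p = 91.6 + 0.01q.
Competitive equilibrium: 220.7 − 0.08q = 91.6 + 0.01q → q* = 1434.4444, p* = 105.9444.
At q = 933: demand price = 220.7 − 0.08·933 = 146.06; supply price = 91.6 + 0.01·933 = 100.93.
Δq = 1434.4444 − 933 = 501.4444; wedge = 146.06 − 100.93 = 45.13.
Welfare loss = ½ × 501.4444 × 45.13 = 11315.09.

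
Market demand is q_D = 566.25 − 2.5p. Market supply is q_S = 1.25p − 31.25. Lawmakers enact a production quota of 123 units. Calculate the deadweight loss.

1210.50

In inverse form: demand p = 226.5 − 0.4q, supply p = 25 + 0.8q.
Competitive equilibrium: 226.5 − 0.4q = 25 + 0.8q → q* = 167.91667, p* = 159.33333.
At q = 123: demand price = 226.5 − 0.4·123 = 177.3; supply price = 25 + 0.8·123 = 123.4.
Δq = 167.91667 − 123 = 44.91667; wedge = 177.3 − 123.4 = 53.9.
Deadweight loss = ½ × 44.91667 × 53.9 = 1210.50.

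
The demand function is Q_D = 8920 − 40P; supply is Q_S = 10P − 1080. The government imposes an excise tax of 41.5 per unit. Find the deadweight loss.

6889

In inverse form: demand P = 223 − 0.025Q, supply P = 108 + 0.1Q.
Competitive equilibrium: 223 − 0.025Q = 108 + 0.1Q → Q* = 920, P* = 200.
With the tax, the buyer price exceeds the seller price by 41.5: (223 − 0.025Q) − (108 + 0.1Q) = 41.5 → Q' = 588.
ΔQ = 920 − 588 = 332; the wedge equals the tax, 41.5.
Welfare loss = ½ × 332 × 41.5 = 6889.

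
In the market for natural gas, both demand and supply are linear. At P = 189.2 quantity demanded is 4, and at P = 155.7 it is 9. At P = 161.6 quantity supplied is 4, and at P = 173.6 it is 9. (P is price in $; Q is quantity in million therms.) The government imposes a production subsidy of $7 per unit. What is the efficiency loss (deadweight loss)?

Demand slope = (155.7 − 189.2)/(9 − 4) = −6.7, so P = 216 − 6.7Q.
Supply slope = (173.6 − 161.6)/(9 − 4) = 2.4, so P = 152 + 2.4Q.
Competitive equilibrium: 216 − 6.7Q = 152 + 2.4Q → Q* = 7.033, P* = 168.8791.
The subsidy lowers effective supply by 7: P = 145 + 2.4Q.
New quantity: 216 − 6.7Q = 145 + 2.4Q → Q' = 7.8022.
Overproduction ΔQ = 7.8022 − 7.033 = 0.7692; wedge = subsidy = 7.
Deadweight loss = ½ × 0.7692 × 7 = $2.69 million.

$2.69 million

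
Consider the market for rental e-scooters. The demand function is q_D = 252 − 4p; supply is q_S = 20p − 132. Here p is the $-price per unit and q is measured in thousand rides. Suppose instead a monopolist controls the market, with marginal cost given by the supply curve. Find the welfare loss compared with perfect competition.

In inverse form: demand p = 63 − 0.25q, supply p = 6.6 + 0.05q.
Competitive equilibrium: 63 − 0.25q = 6.6 + 0.05q → q* = 188, p* = 16.
Marginal revenue: MR = 63 − 0.5q. Set MR = MC: 63 − 0.5q = 6.6 + 0.05q → q_m = 102.5455.
Price p_m = 63 − 0.25·102.5455 = 37.3636; MC(q_m) = 6.6 + 0.05·102.5455 = 11.7273.
Competitive q* = 188, so Δq = 85.4545; wedge = 37.3636 − 11.7273 = 25.6363.
Welfare loss = ½ × 85.4545 × 25.6363 = $1095.37 thousand.

$1095.37 thousand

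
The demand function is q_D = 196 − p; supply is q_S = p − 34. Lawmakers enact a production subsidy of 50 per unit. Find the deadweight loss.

625

In inverse form: demand p = 196 − q, supply p = 34 + q.
Competitive equilibrium: 196 − q = 34 + q → q* = 81, p* = 115.
The subsidy lowers effective supply by 50: p = q − 16.
New quantity: 196 − q = q − 16 → q' = 106.
Overproduction Δq = 106 − 81 = 25; wedge = subsidy = 50.
The triangle = ½ × 25 × 50 = 625.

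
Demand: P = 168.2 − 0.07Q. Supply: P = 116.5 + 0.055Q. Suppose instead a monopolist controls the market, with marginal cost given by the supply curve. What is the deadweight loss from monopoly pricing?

Competitive equilibrium: 168.2 − 0.07Q = 116.5 + 0.055Q → Q* = 413.6, P* = 139.248.
Marginal revenue: MR = 168.2 − 0.14Q. Set MR = MC: 168.2 − 0.14Q = 116.5 + 0.055Q → Q_m = 265.1282.
Price P_m = 168.2 − 0.07·265.1282 = 149.641; MC(Q_m) = 116.5 + 0.055·265.1282 = 131.0821.
Competitive Q* = 413.6, so ΔQ = 148.4718; wedge = 149.641 − 131.0821 = 18.5589.
Welfare loss = ½ × 148.4718 × 18.5589 = 1377.74.

1377.74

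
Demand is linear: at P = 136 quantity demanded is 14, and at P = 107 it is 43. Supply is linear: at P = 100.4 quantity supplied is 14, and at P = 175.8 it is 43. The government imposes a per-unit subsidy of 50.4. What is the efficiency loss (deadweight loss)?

352.80

Demand slope = (107 − 136)/(43 − 14) = −1, so P = 150 − Q.
Supply slope = (175.8 − 100.4)/(43 − 14) = 2.6, so P = 64 + 2.6Q.
Competitive equilibrium: 150 − Q = 64 + 2.6Q → Q* = 23.8889, P* = 126.1111.
The subsidy lowers effective supply by 50.4: P = 13.6 + 2.6Q.
New quantity: 150 − Q = 13.6 + 2.6Q → Q' = 37.8889.
Overproduction ΔQ = 37.8889 − 23.8889 = 14; wedge = subsidy = 50.4.
The triangle = ½ × 14 × 50.4 = 352.80.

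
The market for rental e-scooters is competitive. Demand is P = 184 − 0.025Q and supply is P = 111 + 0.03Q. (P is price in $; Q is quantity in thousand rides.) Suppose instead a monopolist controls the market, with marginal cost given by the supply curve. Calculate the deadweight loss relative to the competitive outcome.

Competitive equilibrium: 184 − 0.025Q = 111 + 0.03Q → Q* = 1327.2727, P* = 150.8182.
Marginal revenue: MR = 184 − 0.05Q. Set MR = MC: 184 − 0.05Q = 111 + 0.03Q → Q_m = 912.5.
Price P_m = 184 − 0.025·912.5 = 161.1875; MC(Q_m) = 111 + 0.03·912.5 = 138.375.
Competitive Q* = 1327.2727, so ΔQ = 414.7727; wedge = 161.1875 − 138.375 = 22.8125.
The triangle = ½ × 414.7727 × 22.8125 = $4731 thousand.

$4731 thousand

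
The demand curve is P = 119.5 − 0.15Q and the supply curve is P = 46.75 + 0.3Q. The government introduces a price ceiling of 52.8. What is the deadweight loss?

Competitive equilibrium: 119.5 − 0.15Q = 46.75 + 0.3Q → Q* = 161.6667, P* = 95.25.
At the ceiling P = 52.8, quantity supplied = (52.8 − 46.75)/0.3 = 20.1667.
Willingness to pay at Q' = 20.1667: 119.5 − 0.15·20.1667 = 116.475.
ΔQ = 161.6667 − 20.1667 = 141.5; wedge = 116.475 − 52.8 = 63.675.
DWL = ½ × 141.5 × 63.675 = 4505.01.

4505.01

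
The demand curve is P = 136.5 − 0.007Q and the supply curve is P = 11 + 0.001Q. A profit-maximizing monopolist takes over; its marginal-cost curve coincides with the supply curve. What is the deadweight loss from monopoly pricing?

214378.40

Competitive equilibrium: 136.5 − 0.007Q = 11 + 0.001Q → Q* = 15687.5, P* = 26.6875.
Marginal revenue: MR = 136.5 − 0.014Q. Set MR = MC: 136.5 − 0.014Q = 11 + 0.001Q → Q_m = 8366.666667.
Price P_m = 136.5 − 0.007·8366.666667 = 77.933333; MC(Q_m) = 11 + 0.001·8366.666667 = 19.366667.
Competitive Q* = 15687.5, so ΔQ = 7320.833333; wedge = 77.933333 − 19.366667 = 58.566666.
Welfare loss = ½ × 7320.833333 × 58.566666 = 214378.40.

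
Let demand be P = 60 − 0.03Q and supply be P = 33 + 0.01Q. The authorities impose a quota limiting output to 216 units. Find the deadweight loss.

Competitive equilibrium: 60 − 0.03Q = 33 + 0.01Q → Q* = 675, P* = 39.75.
At Q = 216: demand price = 60 − 0.03·216 = 53.52; supply price = 33 + 0.01·216 = 35.16.
ΔQ = 675 − 216 = 459; wedge = 53.52 − 35.16 = 18.36.
The triangle = ½ × 459 × 18.36 = 4213.62.

4213.62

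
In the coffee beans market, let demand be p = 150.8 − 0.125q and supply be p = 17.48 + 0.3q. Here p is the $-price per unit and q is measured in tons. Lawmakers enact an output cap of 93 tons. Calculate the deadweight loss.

Competitive equilibrium: 150.8 − 0.125q = 17.48 + 0.3q → q* = 313.6941, p* = 111.5882.
At q = 93: demand price = 150.8 − 0.125·93 = 139.175; supply price = 17.48 + 0.3·93 = 45.38.
Δq = 313.6941 − 93 = 220.6941; wedge = 139.175 − 45.38 = 93.795.
DWL = ½ × 220.6941 × 93.795 = $10350.

$10350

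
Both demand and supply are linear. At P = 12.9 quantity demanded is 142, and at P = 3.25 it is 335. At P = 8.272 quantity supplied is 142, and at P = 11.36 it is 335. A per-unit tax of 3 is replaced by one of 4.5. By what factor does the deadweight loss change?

2.25

Demand slope = (3.25 − 12.9)/(335 − 142) = −0.05, so P = 20 − 0.05Q.
Supply slope = (11.36 − 8.272)/(335 − 142) = 0.016, so P = 6 + 0.016Q.
Competitive equilibrium: 20 − 0.05Q = 6 + 0.016Q → Q* = 212.1212, P* = 9.3939.
For a per-unit tax t: ΔQ = t/0.066, so DWL = ½·t·(t/0.066) = t²/0.132.
At t = 3: DWL = 68.182. At t = 4.5: DWL = 153.409.
Ratio = (4.5/3)² = 2.25.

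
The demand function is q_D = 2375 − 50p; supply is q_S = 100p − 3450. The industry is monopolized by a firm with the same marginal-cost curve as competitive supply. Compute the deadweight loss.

450.67

In inverse form: demand p = 47.5 − 0.02q, supply p = 34.5 + 0.01q.
Competitive equilibrium: 47.5 − 0.02q = 34.5 + 0.01q → q* = 433.3333, p* = 38.8333.
Marginal revenue: MR = 47.5 − 0.04q. Set MR = MC: 47.5 − 0.04q = 34.5 + 0.01q → q_m = 260.
Price p_m = 47.5 − 0.02·260 = 42.3; MC(q_m) = 34.5 + 0.01·260 = 37.1.
Competitive q* = 433.3333, so Δq = 173.3333; wedge = 42.3 − 37.1 = 5.2.
The triangle = ½ × 173.3333 × 5.2 = 450.67.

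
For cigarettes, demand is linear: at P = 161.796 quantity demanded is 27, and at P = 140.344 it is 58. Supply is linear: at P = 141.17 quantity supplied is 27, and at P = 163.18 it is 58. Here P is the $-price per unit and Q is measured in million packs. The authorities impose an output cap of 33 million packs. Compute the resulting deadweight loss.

Demand slope = (140.344 − 161.796)/(58 − 27) = −0.692, so P = 180.48 − 0.692Q.
Supply slope = (163.18 − 141.17)/(58 − 27) = 0.71, so P = 122 + 0.71Q.
Competitive equilibrium: 180.48 − 0.692Q = 122 + 0.71Q → Q* = 41.7118, P* = 151.6154.
At Q = 33: demand price = 180.48 − 0.692·33 = 157.644; supply price = 122 + 0.71·33 = 145.43.
ΔQ = 41.7118 − 33 = 8.7118; wedge = 157.644 − 145.43 = 12.214.
The triangle = ½ × 8.7118 × 12.214 = $53.20 million.

$53.20 million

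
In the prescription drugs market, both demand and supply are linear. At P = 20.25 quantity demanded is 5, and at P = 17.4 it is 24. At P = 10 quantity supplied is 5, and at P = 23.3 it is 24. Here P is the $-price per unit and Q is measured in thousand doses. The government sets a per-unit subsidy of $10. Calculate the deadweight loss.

$58.82 thousand

Demand slope = (17.4 − 20.25)/(24 − 5) = −0.15, so P = 21 − 0.15Q.
Supply slope = (23.3 − 10)/(24 − 5) = 0.7, so P = 6.5 + 0.7Q.
Competitive equilibrium: 21 − 0.15Q = 6.5 + 0.7Q → Q* = 17.0588, P* = 18.4412.
The subsidy lowers effective supply by 10: P = 0.7Q − 3.5.
New quantity: 21 − 0.15Q = 0.7Q − 3.5 → Q' = 28.8235.
Overproduction ΔQ = 28.8235 − 17.0588 = 11.7647; wedge = subsidy = 10.
Deadweight loss = ½ × 11.7647 × 10 = $58.82 thousand.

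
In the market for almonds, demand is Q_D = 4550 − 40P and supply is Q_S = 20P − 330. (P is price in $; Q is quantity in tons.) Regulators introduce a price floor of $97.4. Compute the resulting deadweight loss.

$15488.27

In inverse form: demand P = 113.75 − 0.025Q, supply P = 16.5 + 0.05Q.
Competitive equilibrium: 113.75 − 0.025Q = 16.5 + 0.05Q → Q* = 1296.6667, P* = 81.3333.
At the floor P = 97.4, quantity demanded = (113.75 − 97.4)/0.025 = 654.
Sellers' marginal cost at Q' = 654: 16.5 + 0.05·654 = 49.2.
ΔQ = 1296.6667 − 654 = 642.6667; wedge = 97.4 − 49.2 = 48.2.
Welfare loss = ½ × 642.6667 × 48.2 = $15488.27.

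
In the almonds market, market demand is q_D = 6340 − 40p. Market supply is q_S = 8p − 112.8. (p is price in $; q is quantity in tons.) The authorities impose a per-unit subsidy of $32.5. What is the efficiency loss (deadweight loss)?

$3520.83

In inverse form: demand p = 158.5 − 0.025q, supply p = 14.1 + 0.125q.
Competitive equilibrium: 158.5 − 0.025q = 14.1 + 0.125q → q* = 962.6667, p* = 134.4333.
The subsidy lowers effective supply by 32.5: p = 0.125q − 18.4.
New quantity: 158.5 − 0.025q = 0.125q − 18.4 → q' = 1179.3333.
Overproduction Δq = 1179.3333 − 962.6667 = 216.6666; wedge = subsidy = 32.5.
Welfare loss = ½ × 216.6666 × 32.5 = $3520.83.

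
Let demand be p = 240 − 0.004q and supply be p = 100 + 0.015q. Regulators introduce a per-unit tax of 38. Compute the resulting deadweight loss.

38000

Competitive equilibrium: 240 − 0.004q = 100 + 0.015q → q* = 7368.4211, p* = 210.5263.
With the tax, the buyer price exceeds the seller price by 38: (240 − 0.004q) − (100 + 0.015q) = 38 → q' = 5368.4211.
Δq = 7368.4211 − 5368.4211 = 2000; the wedge equals the tax, 38.
Welfare loss = ½ × 2000 × 38 = 38000.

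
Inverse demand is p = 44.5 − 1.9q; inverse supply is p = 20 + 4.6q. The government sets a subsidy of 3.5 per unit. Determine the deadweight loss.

0.94

Competitive equilibrium: 44.5 − 1.9q = 20 + 4.6q → q* = 3.7692, p* = 37.3385.
The subsidy lowers effective supply by 3.5: p = 16.5 + 4.6q.
New quantity: 44.5 − 1.9q = 16.5 + 4.6q → q' = 4.3077.
Overproduction Δq = 4.3077 − 3.7692 = 0.5385; wedge = subsidy = 3.5.
Welfare loss = ½ × 0.5385 × 3.5 = 0.94.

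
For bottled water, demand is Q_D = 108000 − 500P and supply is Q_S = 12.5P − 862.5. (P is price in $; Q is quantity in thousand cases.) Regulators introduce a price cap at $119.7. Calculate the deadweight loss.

In inverse form: demand P = 216 − 0.002Q, supply P = 69 + 0.08Q.
Competitive equilibrium: 216 − 0.002Q = 69 + 0.08Q → Q* = 1792.6829, P* = 212.4146.
At the ceiling P = 119.7, quantity supplied = (119.7 − 69)/0.08 = 633.75.
Willingness to pay at Q' = 633.75: 216 − 0.002·633.75 = 214.7325.
ΔQ = 1792.6829 − 633.75 = 1158.9329; wedge = 214.7325 − 119.7 = 95.0325.
DWL = ½ × 1158.9329 × 95.0325 = $55068.15 thousand.

$55068.15 thousand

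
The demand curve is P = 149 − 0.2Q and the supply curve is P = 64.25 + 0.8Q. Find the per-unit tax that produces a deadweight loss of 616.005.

Competitive equilibrium: 149 − 0.2Q = 64.25 + 0.8Q → Q* = 84.75, P* = 132.05.
A tax t gives ΔQ = t/1 and wedge t, so DWL = t²/2.
t²/2 = 616.005 → t² = 1232.01 → t = 35.1.

35.1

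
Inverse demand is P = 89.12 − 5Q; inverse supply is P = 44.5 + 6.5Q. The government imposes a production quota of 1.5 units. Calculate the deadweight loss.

32.57

Competitive equilibrium: 89.12 − 5Q = 44.5 + 6.5Q → Q* = 3.88, P* = 69.72.
At Q = 1.5: demand price = 89.12 − 5·1.5 = 81.62; supply price = 44.5 + 6.5·1.5 = 54.25.
ΔQ = 3.88 − 1.5 = 2.38; wedge = 81.62 − 54.25 = 27.37.
DWL = ½ × 2.38 × 27.37 = 32.57.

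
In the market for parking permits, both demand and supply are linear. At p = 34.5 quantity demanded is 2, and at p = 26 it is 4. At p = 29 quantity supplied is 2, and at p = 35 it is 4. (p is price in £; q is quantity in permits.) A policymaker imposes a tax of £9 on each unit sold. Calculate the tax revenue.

Demand slope = (26 − 34.5)/(4 − 2) = −4.25, so p = 43 − 4.25q.
Supply slope = (35 − 29)/(4 − 2) = 3, so p = 23 + 3q.
Competitive equilibrium: 43 − 4.25q = 23 + 3q → q* = 2.75862, p* = 31.27586.
With the tax, the buyer price exceeds the seller price by 9: (43 − 4.25q) − (23 + 3q) = 9 → q' = 1.51724.
Tax revenue = 9 × 1.51724 = £13.66.

£13.66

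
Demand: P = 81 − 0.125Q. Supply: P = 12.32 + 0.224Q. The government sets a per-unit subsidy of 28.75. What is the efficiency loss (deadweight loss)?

1184.19

Competitive equilibrium: 81 − 0.125Q = 12.32 + 0.224Q → Q* = 196.7908, P* = 56.4011.
The subsidy lowers effective supply by 28.75: P = 0.224Q − 16.43.
New quantity: 81 − 0.125Q = 0.224Q − 16.43 → Q' = 279.1691.
Overproduction ΔQ = 279.1691 − 196.7908 = 82.3783; wedge = subsidy = 28.75.
Deadweight loss = ½ × 82.3783 × 28.75 = 1184.19.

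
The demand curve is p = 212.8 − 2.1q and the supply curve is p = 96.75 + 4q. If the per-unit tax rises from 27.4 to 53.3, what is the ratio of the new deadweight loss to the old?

Competitive equilibrium: 212.8 − 2.1q = 96.75 + 4q → q* = 19.0246, p* = 172.8484.
For a per-unit tax t: Δq = t/6.1, so DWL = ½·t·(t/6.1) = t²/12.2.
At t = 27.4: DWL = 61.538. At t = 53.3: DWL = 232.860.
Ratio = (53.3/27.4)² = 3.784.

3.784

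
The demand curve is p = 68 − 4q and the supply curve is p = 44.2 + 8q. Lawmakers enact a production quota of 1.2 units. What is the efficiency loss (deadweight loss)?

Competitive equilibrium: 68 − 4q = 44.2 + 8q → q* = 1.9833, p* = 60.0667.
At q = 1.2: demand price = 68 − 4·1.2 = 63.2; supply price = 44.2 + 8·1.2 = 53.8.
Δq = 1.9833 − 1.2 = 0.7833; wedge = 63.2 − 53.8 = 9.4.
DWL = ½ × 0.7833 × 9.4 = 3.68.

3.68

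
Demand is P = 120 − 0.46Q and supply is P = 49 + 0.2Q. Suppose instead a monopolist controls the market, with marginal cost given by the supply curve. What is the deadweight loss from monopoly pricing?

Competitive equilibrium: 120 − 0.46Q = 49 + 0.2Q → Q* = 107.5758, P* = 70.5152.
Marginal revenue: MR = 120 − 0.92Q. Set MR = MC: 120 − 0.92Q = 49 + 0.2Q → Q_m = 63.3929.
Price P_m = 120 − 0.46·63.3929 = 90.8393; MC(Q_m) = 49 + 0.2·63.3929 = 61.6786.
Competitive Q* = 107.5758, so ΔQ = 44.1829; wedge = 90.8393 − 61.6786 = 29.1607.
DWL = ½ × 44.1829 × 29.1607 = 644.20.

644.20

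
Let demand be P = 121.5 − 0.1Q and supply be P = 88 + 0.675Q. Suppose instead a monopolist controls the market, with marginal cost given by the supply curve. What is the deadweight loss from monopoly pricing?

Competitive equilibrium: 121.5 − 0.1Q = 88 + 0.675Q → Q* = 43.2258, P* = 117.1774.
Marginal revenue: MR = 121.5 − 0.2Q. Set MR = MC: 121.5 − 0.2Q = 88 + 0.675Q → Q_m = 38.2857.
Price P_m = 121.5 − 0.1·38.2857 = 117.6714; MC(Q_m) = 88 + 0.675·38.2857 = 113.8428.
Competitive Q* = 43.2258, so ΔQ = 4.9401; wedge = 117.6714 − 113.8428 = 3.8286.
The triangle = ½ × 4.9401 × 3.8286 = 9.46.

9.46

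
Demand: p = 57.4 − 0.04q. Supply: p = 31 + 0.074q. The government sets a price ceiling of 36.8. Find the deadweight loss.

1337.81

Competitive equilibrium: 57.4 − 0.04q = 31 + 0.074q → q* = 231.57895, p* = 48.13684.
At the ceiling p = 36.8, quantity supplied = (36.8 − 31)/0.074 = 78.37838.
Willingness to pay at q' = 78.37838: 57.4 − 0.04·78.37838 = 54.26486.
Δq = 231.57895 − 78.37838 = 153.20057; wedge = 54.26486 − 36.8 = 17.46486.
Deadweight loss = ½ × 153.20057 × 17.46486 = 1337.81.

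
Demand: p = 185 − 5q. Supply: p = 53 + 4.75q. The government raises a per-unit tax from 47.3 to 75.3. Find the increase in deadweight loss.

176.04

Competitive equilibrium: 185 − 5q = 53 + 4.75q → q* = 13.5385, p* = 117.3077.
For a per-unit tax t: Δq = t/9.75, so DWL = ½·t·(t/9.75) = t²/19.5.
At t = 47.3: DWL = 114.733. At t = 75.3: DWL = 290.774.
Increase = 290.774 − 114.733 = 176.04.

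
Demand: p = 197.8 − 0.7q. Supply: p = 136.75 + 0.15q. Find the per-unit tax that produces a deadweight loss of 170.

17

Competitive equilibrium: 197.8 − 0.7q = 136.75 + 0.15q → q* = 71.8235, p* = 147.5235.
A tax t gives Δq = t/0.85 and wedge t, so DWL = t²/1.7.
t²/1.7 = 170 → t² = 289 → t = 17.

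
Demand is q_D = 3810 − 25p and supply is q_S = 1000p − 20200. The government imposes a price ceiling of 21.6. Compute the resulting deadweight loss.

In inverse form: demand p = 152.4 − 0.04q, supply p = 20.2 + 0.001q.
Competitive equilibrium: 152.4 − 0.04q = 20.2 + 0.001q → q* = 3224.390244, p* = 23.42439.
At the ceiling p = 21.6, quantity supplied = (21.6 − 20.2)/0.001 = 1400.
Willingness to pay at q' = 1400: 152.4 − 0.04·1400 = 96.4.
Δq = 3224.390244 − 1400 = 1824.390244; wedge = 96.4 − 21.6 = 74.8.
Deadweight loss = ½ × 1824.390244 × 74.8 = 68232.20.

68232.20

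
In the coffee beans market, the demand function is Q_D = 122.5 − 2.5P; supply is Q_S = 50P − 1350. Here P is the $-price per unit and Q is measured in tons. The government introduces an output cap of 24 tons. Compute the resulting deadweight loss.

$169.15

In inverse form: demand P = 49 − 0.4Q, supply P = 27 + 0.02Q.
Competitive equilibrium: 49 − 0.4Q = 27 + 0.02Q → Q* = 52.381, P* = 28.0476.
At Q = 24: demand price = 49 − 0.4·24 = 39.4; supply price = 27 + 0.02·24 = 27.48.
ΔQ = 52.381 − 24 = 28.381; wedge = 39.4 − 27.48 = 11.92.
The triangle = ½ × 28.381 × 11.92 = $169.15.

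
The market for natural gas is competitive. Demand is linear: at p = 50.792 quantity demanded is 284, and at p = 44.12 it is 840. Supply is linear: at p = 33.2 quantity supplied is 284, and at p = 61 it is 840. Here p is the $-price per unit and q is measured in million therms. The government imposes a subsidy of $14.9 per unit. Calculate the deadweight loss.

$1790.40 million

Demand slope = (44.12 − 50.792)/(840 − 284) = −0.012, so p = 54.2 − 0.012q.
Supply slope = (61 − 33.2)/(840 − 284) = 0.05, so p = 19 + 0.05q.
Competitive equilibrium: 54.2 − 0.012q = 19 + 0.05q → q* = 567.7419, p* = 47.3871.
The subsidy lowers effective supply by 14.9: p = 4.1 + 0.05q.
New quantity: 54.2 − 0.012q = 4.1 + 0.05q → q' = 808.0645.
Overproduction Δq = 808.0645 − 567.7419 = 240.3226; wedge = subsidy = 14.9.
Welfare loss = ½ × 240.3226 × 14.9 = $1790.40 million.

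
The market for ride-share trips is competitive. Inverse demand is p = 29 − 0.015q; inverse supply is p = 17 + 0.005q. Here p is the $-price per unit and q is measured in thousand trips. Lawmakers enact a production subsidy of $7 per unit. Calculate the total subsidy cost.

$6650 thousand

Competitive equilibrium: 29 − 0.015q = 17 + 0.005q → q* = 600, p* = 20.
The subsidy lowers effective supply by 7: p = 10 + 0.005q.
New quantity: 29 − 0.015q = 10 + 0.005q → q' = 950.
Total subsidy cost = 7 × 950 = $6650 thousand.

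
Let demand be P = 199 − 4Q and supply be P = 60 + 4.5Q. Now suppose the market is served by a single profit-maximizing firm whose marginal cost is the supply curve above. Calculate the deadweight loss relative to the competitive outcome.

116.38

Competitive equilibrium: 199 − 4Q = 60 + 4.5Q → Q* = 16.3529, P* = 133.5882.
Marginal revenue: MR = 199 − 8Q. Set MR = MC: 199 − 8Q = 60 + 4.5Q → Q_m = 11.12.
Price P_m = 199 − 4·11.12 = 154.52; MC(Q_m) = 60 + 4.5·11.12 = 110.04.
Competitive Q* = 16.3529, so ΔQ = 5.2329; wedge = 154.52 − 110.04 = 44.48.
Welfare loss = ½ × 5.2329 × 44.48 = 116.38.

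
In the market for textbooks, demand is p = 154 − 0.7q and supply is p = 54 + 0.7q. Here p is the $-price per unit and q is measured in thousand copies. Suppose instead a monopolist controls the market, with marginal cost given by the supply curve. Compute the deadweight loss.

$396.83 thousand

Competitive equilibrium: 154 − 0.7q = 54 + 0.7q → q* = 71.4286, p* = 104.
Marginal revenue: MR = 154 − 1.4q. Set MR = MC: 154 − 1.4q = 54 + 0.7q → q_m = 47.619.
Price p_m = 154 − 0.7·47.619 = 120.6667; MC(q_m) = 54 + 0.7·47.619 = 87.3333.
Competitive q* = 71.4286, so Δq = 23.8096; wedge = 120.6667 − 87.3333 = 33.3334.
DWL = ½ × 23.8096 × 33.3334 = $396.83 thousand.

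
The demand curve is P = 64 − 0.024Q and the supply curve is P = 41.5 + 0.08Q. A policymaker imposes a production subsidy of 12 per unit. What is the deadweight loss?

692.31

Competitive equilibrium: 64 − 0.024Q = 41.5 + 0.08Q → Q* = 216.3462, P* = 58.8077.
The subsidy lowers effective supply by 12: P = 29.5 + 0.08Q.
New quantity: 64 − 0.024Q = 29.5 + 0.08Q → Q' = 331.7308.
Overproduction ΔQ = 331.7308 − 216.3462 = 115.3846; wedge = subsidy = 12.
The triangle = ½ × 115.3846 × 12 = 692.31.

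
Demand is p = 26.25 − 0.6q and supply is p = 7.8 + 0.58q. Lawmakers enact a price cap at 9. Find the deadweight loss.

108.59

Competitive equilibrium: 26.25 − 0.6q = 7.8 + 0.58q → q* = 15.6356, p* = 16.8686.
At the ceiling p = 9, quantity supplied = (9 − 7.8)/0.58 = 2.069.
Willingness to pay at q' = 2.069: 26.25 − 0.6·2.069 = 25.0086.
Δq = 15.6356 − 2.069 = 13.5666; wedge = 25.0086 − 9 = 16.0086.
DWL = ½ × 13.5666 × 16.0086 = 108.59.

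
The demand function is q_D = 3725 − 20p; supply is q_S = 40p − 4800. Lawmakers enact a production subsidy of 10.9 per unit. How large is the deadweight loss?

In inverse form: demand p = 186.25 − 0.05q, supply p = 120 + 0.025q.
Competitive equilibrium: 186.25 − 0.05q = 120 + 0.025q → q* = 883.3333, p* = 142.0833.
The subsidy lowers effective supply by 10.9: p = 109.1 + 0.025q.
New quantity: 186.25 − 0.05q = 109.1 + 0.025q → q' = 1028.6667.
Overproduction Δq = 1028.6667 − 883.3333 = 145.3334; wedge = subsidy = 10.9.
The triangle = ½ × 145.3334 × 10.9 = 792.07.

792.07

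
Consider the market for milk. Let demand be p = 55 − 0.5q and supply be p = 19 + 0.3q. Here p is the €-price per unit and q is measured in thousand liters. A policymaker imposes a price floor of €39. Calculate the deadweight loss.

Competitive equilibrium: 55 − 0.5q = 19 + 0.3q → q* = 45, p* = 32.5.
At the floor p = 39, quantity demanded = (55 − 39)/0.5 = 32.
Sellers' marginal cost at q' = 32: 19 + 0.3·32 = 28.6.
Δq = 45 − 32 = 13; wedge = 39 − 28.6 = 10.4.
The triangle = ½ × 13 × 10.4 = €67.60 thousand.

€67.60 thousand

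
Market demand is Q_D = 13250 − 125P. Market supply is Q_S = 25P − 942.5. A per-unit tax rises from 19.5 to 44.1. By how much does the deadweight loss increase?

16297.50

In inverse form: demand P = 106 − 0.008Q, supply P = 37.7 + 0.04Q.
Competitive equilibrium: 106 − 0.008Q = 37.7 + 0.04Q → Q* = 1422.9167, P* = 94.6167.
For a per-unit tax t: ΔQ = t/0.048, so DWL = ½·t·(t/0.048) = t²/0.096.
At t = 19.5: DWL = 3960.938. At t = 44.1: DWL = 20258.438.
Increase = 20258.438 − 3960.938 = 16297.50.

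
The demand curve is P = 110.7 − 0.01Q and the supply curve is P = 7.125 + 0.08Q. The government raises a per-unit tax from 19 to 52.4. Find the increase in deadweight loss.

13248.67

Competitive equilibrium: 110.7 − 0.01Q = 7.125 + 0.08Q → Q* = 1150.8333, P* = 99.1917.
For a per-unit tax t: ΔQ = t/0.09, so DWL = ½·t·(t/0.09) = t²/0.18.
At t = 19: DWL = 2005.556. At t = 52.4: DWL = 15254.222.
Increase = 15254.222 − 2005.556 = 13248.67.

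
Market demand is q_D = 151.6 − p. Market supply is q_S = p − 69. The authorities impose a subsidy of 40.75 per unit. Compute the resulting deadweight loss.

In inverse form: demand p = 151.6 − q, supply p = 69 + q.
Competitive equilibrium: 151.6 − q = 69 + q → q* = 41.3, p* = 110.3.
The subsidy lowers effective supply by 40.75: p = 28.25 + q.
New quantity: 151.6 − q = 28.25 + q → q' = 61.675.
Overproduction Δq = 61.675 − 41.3 = 20.375; wedge = subsidy = 40.75.
The triangle = ½ × 20.375 × 40.75 = 415.14.

415.14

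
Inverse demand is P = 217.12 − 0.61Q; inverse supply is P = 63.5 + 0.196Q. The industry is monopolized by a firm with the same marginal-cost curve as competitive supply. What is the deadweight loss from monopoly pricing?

2716.84

Competitive equilibrium: 217.12 − 0.61Q = 63.5 + 0.196Q → Q* = 190.5955, P* = 100.8567.
Marginal revenue: MR = 217.12 − 1.22Q. Set MR = MC: 217.12 − 1.22Q = 63.5 + 0.196Q → Q_m = 108.4887.
Price P_m = 217.12 − 0.61·108.4887 = 150.9419; MC(Q_m) = 63.5 + 0.196·108.4887 = 84.7638.
Competitive Q* = 190.5955, so ΔQ = 82.1068; wedge = 150.9419 − 84.7638 = 66.1781.
DWL = ½ × 82.1068 × 66.1781 = 2716.84.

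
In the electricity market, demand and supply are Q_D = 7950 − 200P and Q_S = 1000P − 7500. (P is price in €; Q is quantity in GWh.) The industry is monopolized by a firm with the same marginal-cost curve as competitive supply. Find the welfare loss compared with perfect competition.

€17907.41

In inverse form: demand P = 39.75 − 0.005Q, supply P = 7.5 + 0.001Q.
Competitive equilibrium: 39.75 − 0.005Q = 7.5 + 0.001Q → Q* = 5375, P* = 12.875.
Marginal revenue: MR = 39.75 − 0.01Q. Set MR = MC: 39.75 − 0.01Q = 7.5 + 0.001Q → Q_m = 2931.81818.
Price P_m = 39.75 − 0.005·2931.81818 = 25.09091; MC(Q_m) = 7.5 + 0.001·2931.81818 = 10.43182.
Competitive Q* = 5375, so ΔQ = 2443.18182; wedge = 25.09091 − 10.43182 = 14.65909.
Deadweight loss = ½ × 2443.18182 × 14.65909 = €17907.41.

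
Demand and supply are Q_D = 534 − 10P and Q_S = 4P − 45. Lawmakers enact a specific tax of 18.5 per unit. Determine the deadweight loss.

In inverse form: demand P = 53.4 − 0.1Q, supply P = 11.25 + 0.25Q.
Competitive equilibrium: 53.4 − 0.1Q = 11.25 + 0.25Q → Q* = 120.4286, P* = 41.3571.
With the tax, the buyer price exceeds the seller price by 18.5: (53.4 − 0.1Q) − (11.25 + 0.25Q) = 18.5 → Q' = 67.5714.
ΔQ = 120.4286 − 67.5714 = 52.8572; the wedge equals the tax, 18.5.
DWL = ½ × 52.8572 × 18.5 = 488.93.

488.93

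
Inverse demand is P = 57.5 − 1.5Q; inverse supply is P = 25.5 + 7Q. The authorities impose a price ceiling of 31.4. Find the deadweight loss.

36.28

Competitive equilibrium: 57.5 − 1.5Q = 25.5 + 7Q → Q* = 3.7647, P* = 51.8529.
At the ceiling P = 31.4, quantity supplied = (31.4 − 25.5)/7 = 0.8429.
Willingness to pay at Q' = 0.8429: 57.5 − 1.5·0.8429 = 56.2357.
ΔQ = 3.7647 − 0.8429 = 2.9218; wedge = 56.2357 − 31.4 = 24.8357.
DWL = ½ × 2.9218 × 24.8357 = 36.28.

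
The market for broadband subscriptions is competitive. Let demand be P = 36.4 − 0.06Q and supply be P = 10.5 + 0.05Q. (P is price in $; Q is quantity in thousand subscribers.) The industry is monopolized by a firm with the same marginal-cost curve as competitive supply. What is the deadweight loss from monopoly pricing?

Competitive equilibrium: 36.4 − 0.06Q = 10.5 + 0.05Q → Q* = 235.4545, P* = 22.2727.
Marginal revenue: MR = 36.4 − 0.12Q. Set MR = MC: 36.4 − 0.12Q = 10.5 + 0.05Q → Q_m = 152.3529.
Price P_m = 36.4 − 0.06·152.3529 = 27.2588; MC(Q_m) = 10.5 + 0.05·152.3529 = 18.1176.
Competitive Q* = 235.4545, so ΔQ = 83.1016; wedge = 27.2588 − 18.1176 = 9.1412.
Deadweight loss = ½ × 83.1016 × 9.1412 = $379.82 thousand.

$379.82 thousand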